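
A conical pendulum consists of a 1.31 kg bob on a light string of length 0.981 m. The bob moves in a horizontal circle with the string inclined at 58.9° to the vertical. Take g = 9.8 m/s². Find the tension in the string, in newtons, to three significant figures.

24.9 N

Vertically the bob has no acceleration, so T cosθ = mg.
T = mg/cosθ = 1.31 × 9.8 / cos 58.9° = 12.84/0.5165 = 24.85 N.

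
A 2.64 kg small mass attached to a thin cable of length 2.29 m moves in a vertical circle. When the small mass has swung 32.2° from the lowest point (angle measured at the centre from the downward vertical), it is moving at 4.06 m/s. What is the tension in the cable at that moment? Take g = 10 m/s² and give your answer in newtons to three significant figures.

Take the radial direction toward the centre of the circle as positive. The component of the weight along the string toward the centre is −mg cos φ (φ measured from the bottom), so Newton's second law along the string gives T − mg cos φ = m v²/r.
cos 32.2° = 0.8462, so T = m(v²/r + g cos φ) = 2.64 × ((4.06)²/2.29 + 10.0 × 0.8462) = 2.64 × (7.198 + (8.462)) = 2.64 × 15.66 = 41.34 N.

41.3 N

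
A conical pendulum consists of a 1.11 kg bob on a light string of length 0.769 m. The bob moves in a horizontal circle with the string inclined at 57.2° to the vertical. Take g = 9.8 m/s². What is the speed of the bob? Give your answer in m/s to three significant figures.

3.14 m/s

The radius of the circle is r = L sinθ = 0.769 × sin 57.2° = 0.6464 m.
Horizontally T sinθ = mv²/r and vertically T cosθ = mg, so tanθ = v²/(rg).
v = √(r g tanθ) = √(0.6464 × 9.8 × 1.552) = √9.829 = 3.135 m/s.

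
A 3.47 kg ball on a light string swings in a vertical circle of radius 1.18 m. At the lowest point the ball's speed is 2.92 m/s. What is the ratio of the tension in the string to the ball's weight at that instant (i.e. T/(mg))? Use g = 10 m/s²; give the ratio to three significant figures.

1.72

At the bottom, T − mg = mv²/r, so T = m(v²/r + g) and T/(mg) = v²/(rg) + 1 = (2.92)²/(1.18 × 10.0) + 1 = 0.7226 + 1 = 1.723.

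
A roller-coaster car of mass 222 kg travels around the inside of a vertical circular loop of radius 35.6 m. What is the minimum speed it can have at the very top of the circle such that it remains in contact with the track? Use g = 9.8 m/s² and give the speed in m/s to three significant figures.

At the top, both weight mg and N point toward the centre: N + mg = mv²/r.
At minimum speed N → 0, so mg = mv_min²/r ⇒ v_min = √(g r) = √(9.8 × 35.6) = 18.68 m/s.

18.7 m/s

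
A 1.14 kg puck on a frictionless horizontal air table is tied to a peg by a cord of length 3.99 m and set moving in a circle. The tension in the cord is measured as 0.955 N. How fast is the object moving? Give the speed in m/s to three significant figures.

1.83 m/s

T = m v²/r ⇒ v = √(T r / m) = √(0.955 × 3.99 / 1.14) = √3.343 = 1.828 m/s.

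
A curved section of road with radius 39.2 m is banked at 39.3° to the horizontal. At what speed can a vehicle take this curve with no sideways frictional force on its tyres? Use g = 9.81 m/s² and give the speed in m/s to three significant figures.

On a frictionless banked curve, N sinθ = mv²/r and N cosθ = mg, so tanθ = v²/(rg).
v = √(r g tanθ) = √(39.2 × 9.81 × tan 39.3°) = √(39.2 × 9.81 × 0.8185) = √314.8 = 17.74 m/s.

17.7 m/s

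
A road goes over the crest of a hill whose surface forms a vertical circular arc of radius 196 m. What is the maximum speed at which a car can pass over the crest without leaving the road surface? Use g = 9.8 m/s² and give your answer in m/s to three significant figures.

43.8 m/s

At the crest the centre of the circle is below the car, so the net downward (centripetal) force is mg − N = mv²/r.
The car leaves the road when N → 0, giving v_max = √(g r) = √(9.8 × 196) = 43.83 m/s.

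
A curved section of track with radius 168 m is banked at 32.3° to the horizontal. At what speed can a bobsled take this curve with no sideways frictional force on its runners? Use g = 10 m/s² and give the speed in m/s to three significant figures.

On a frictionless banked curve, N sinθ = mv²/r and N cosθ = mg, so tanθ = v²/(rg).
v = √(r g tanθ) = √(168 × 10.0 × tan 32.3°) = √(168 × 10.0 × 0.6322) = √1062 = 32.59 m/s.

32.6 m/s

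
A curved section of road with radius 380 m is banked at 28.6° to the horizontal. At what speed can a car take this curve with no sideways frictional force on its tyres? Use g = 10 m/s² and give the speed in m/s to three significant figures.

45.5 m/s

On a frictionless banked curve, N sinθ = mv²/r and N cosθ = mg, so tanθ = v²/(rg).
v = √(r g tanθ) = √(380 × 10.0 × tan 28.6°) = √(380 × 10.0 × 0.5452) = √2072 = 45.52 m/s.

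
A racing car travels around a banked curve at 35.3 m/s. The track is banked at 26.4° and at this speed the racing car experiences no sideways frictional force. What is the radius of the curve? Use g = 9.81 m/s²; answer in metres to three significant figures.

256 m

Frictionless banking: tanθ = v²/(rg), so r = v²/(g tanθ).
r = (35.3)²/(9.81 × tan 26.4°) = 1246/(9.81 × 0.4964) = 1246/4.870 = 255.9 m.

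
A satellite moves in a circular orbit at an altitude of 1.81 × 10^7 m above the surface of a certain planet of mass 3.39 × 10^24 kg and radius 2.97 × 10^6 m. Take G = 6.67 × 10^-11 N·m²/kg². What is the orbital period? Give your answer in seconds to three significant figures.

40400 s

r = R + h = 2.97 × 10^6 + 1.81 × 10^7 = 2.107 × 10^7 m. Gravity provides the centripetal force: G M m / r² = m v² / r ⇒ v = √(GM/r) = 3276 m/s.
T = 2πr/v = 2π × 2.107 × 10^7 / 3276 = 40410 s.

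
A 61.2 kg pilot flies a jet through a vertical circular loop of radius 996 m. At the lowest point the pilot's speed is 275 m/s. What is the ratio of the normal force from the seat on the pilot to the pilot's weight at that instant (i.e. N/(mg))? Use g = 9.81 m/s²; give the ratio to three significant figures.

8.74

At the bottom, N − mg = mv²/r, so N = m(v²/r + g) and N/(mg) = v²/(rg) + 1 = (275)²/(996 × 9.81) + 1 = 7.740 + 1 = 8.740.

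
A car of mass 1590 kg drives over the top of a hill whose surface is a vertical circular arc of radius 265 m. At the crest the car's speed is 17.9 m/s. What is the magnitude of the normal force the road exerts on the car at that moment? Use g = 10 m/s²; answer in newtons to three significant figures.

At the crest the centripetal acceleration points downward (toward the centre of the arc), so mg − N = mv²/r.
N = m(g − v²/r) = 1590 × (10.0 − (17.9)²/265) = 1590 × (10.0 − 1.209) = 1590 × 8.791 = 13980 N.

14000 N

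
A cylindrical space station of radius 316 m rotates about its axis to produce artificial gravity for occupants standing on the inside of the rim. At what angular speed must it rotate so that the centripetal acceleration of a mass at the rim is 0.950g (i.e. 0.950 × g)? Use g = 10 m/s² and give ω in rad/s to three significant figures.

0.173 rad/s

Centripetal acceleration a_c = ω²r. Setting ω²r = 0.950g:
ω = √(0.950g / r) = √(0.950 × 10.0 / 316) = √0.03006 = 0.1734 rad/s.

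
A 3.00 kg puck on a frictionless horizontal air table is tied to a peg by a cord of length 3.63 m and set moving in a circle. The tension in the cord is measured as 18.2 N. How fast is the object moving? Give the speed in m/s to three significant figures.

T = m v²/r ⇒ v = √(T r / m) = √(18.2 × 3.63 / 3.00) = √22.02 = 4.693 m/s.

4.69 m/s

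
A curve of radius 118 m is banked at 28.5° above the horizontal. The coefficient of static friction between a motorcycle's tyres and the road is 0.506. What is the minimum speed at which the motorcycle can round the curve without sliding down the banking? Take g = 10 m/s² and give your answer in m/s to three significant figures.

5.85 m/s

At the minimum speed, friction acts up the slope at its limiting value f = μN. Radially (horizontal, toward centre): N sinθ − μN cosθ = mv²/r. Vertically: N cosθ + μN sinθ = mg.
Dividing: v² = r g (sinθ − μcosθ)/(cosθ + μsinθ).
sinθ − μcosθ = 0.4772 − 0.506×0.8788 = 0.03248; cosθ + μsinθ = 0.8788 + 0.506×0.4772 = 1.120.
v² = 118 × 10.0 × 0.03248/1.120 = 34.21 m²/s², so v = 5.849 m/s.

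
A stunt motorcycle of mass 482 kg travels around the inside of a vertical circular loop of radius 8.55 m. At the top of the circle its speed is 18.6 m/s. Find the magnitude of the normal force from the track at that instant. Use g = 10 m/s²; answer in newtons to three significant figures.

At the top, both N and the weight mg point inward (toward the centre), so N + mg = mv²/r.
N = m(v²/r − g) = 482 × ((18.6)²/8.55 − 10.0) = 482 × (40.46 − 10.0) = 482 × 30.46 = 14680 N.

14700 N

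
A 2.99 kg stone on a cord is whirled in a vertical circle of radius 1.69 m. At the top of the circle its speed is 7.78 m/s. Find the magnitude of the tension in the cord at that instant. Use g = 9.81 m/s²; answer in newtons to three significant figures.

At the top, both T and the weight mg point inward (toward the centre), so T + mg = mv²/r.
T = m(v²/r − g) = 2.99 × ((7.78)²/1.69 − 9.81) = 2.99 × (35.82 − 9.81) = 2.99 × 26.01 = 77.76 N.

77.8 N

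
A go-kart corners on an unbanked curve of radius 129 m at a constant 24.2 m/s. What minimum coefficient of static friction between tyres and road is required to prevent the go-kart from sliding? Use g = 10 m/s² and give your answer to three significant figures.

Friction provides the centripetal force: μ_s m g = m v²/r, so μ_s = v²/(g r) = (24.20)²/(10.0 × 129) = 585.6/1290 = 0.4540.

0.454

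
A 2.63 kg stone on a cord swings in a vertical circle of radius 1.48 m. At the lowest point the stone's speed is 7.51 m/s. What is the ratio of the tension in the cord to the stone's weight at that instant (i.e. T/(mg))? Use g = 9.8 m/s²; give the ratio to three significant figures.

4.89

At the bottom, T − mg = mv²/r, so T = m(v²/r + g) and T/(mg) = v²/(rg) + 1 = (7.51)²/(1.48 × 9.8) + 1 = 3.889 + 1 = 4.889.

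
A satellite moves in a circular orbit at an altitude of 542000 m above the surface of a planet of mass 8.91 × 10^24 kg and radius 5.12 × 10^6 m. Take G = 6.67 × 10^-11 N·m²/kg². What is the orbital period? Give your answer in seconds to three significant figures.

3470 s

r = R + h = 5.12 × 10^6 + 542000 = 5.662 × 10^6 m. Gravity provides the centripetal force: G M m / r² = m v² / r ⇒ v = √(GM/r) = 10250 m/s.
T = 2πr/v = 2π × 5.662 × 10^6 / 10250 = 3472 s.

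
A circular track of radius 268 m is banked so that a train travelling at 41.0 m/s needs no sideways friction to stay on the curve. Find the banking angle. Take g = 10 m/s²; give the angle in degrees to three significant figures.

32.1°

With no friction, the horizontal component of the normal force provides the centripetal force: N sinθ = mv²/r, while N cosθ = mg vertically.
Dividing: tanθ = v²/(r g) = (41.0)²/(268 × 10.0) = 1681/2680 = 0.6272.
θ = arctan(0.6272) = 32.10°.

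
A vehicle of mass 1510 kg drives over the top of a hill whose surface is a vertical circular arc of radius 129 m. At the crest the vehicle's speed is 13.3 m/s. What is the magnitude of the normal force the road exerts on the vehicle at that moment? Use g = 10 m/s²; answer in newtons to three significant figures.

At the crest the centripetal acceleration points downward (toward the centre of the arc), so mg − N = mv²/r.
N = m(g − v²/r) = 1510 × (10.0 − (13.3)²/129) = 1510 × (10.0 − 1.371) = 1510 × 8.629 = 13030 N.

13000 N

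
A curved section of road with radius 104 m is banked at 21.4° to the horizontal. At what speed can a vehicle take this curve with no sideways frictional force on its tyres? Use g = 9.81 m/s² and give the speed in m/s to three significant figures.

On a frictionless banked curve, N sinθ = mv²/r and N cosθ = mg, so tanθ = v²/(rg).
v = √(r g tanθ) = √(104 × 9.81 × tan 21.4°) = √(104 × 9.81 × 0.3919) = √399.8 = 20.00 m/s.

20.0 m/s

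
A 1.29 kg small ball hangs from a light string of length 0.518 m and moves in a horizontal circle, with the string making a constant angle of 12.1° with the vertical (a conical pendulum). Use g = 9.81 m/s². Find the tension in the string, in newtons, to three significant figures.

Vertically the bob has no acceleration, so T cosθ = mg.
T = mg/cosθ = 1.29 × 9.81 / cos 12.1° = 12.65/0.9778 = 12.94 N.

12.9 N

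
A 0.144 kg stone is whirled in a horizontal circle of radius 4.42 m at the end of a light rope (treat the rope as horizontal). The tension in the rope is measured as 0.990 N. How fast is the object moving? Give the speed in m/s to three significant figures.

T = m v²/r ⇒ v = √(T r / m) = √(0.990 × 4.42 / 0.144) = √30.39 = 5.512 m/s.

5.51 m/s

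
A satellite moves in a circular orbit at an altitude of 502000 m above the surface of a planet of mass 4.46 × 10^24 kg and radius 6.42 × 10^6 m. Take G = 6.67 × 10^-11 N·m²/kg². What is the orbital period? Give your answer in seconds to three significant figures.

6630 s

r = R + h = 6.42 × 10^6 + 502000 = 6.922 × 10^6 m. Gravity provides the centripetal force: G M m / r² = m v² / r ⇒ v = √(GM/r) = 6556 m/s.
T = 2πr/v = 2π × 6.922 × 10^6 / 6556 = 6634 s.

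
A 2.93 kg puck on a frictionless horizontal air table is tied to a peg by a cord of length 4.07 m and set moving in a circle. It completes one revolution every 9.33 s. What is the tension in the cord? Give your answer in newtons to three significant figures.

v = 2πr/T = 2π × 4.07/9.33 = 2.741 m/s.
The tension is the only horizontal force, so it supplies the full centripetal force: T = m v²/r = 2.93 × (2.741)²/4.07 = 2.93 × 7.513/4.07 = 5.408 N.

5.41 N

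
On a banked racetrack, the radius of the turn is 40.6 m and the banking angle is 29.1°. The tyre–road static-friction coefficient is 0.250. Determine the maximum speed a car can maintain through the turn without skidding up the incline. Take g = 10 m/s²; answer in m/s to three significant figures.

19.5 m/s

At the maximum speed, friction acts down the slope at its limiting value f = μN. Radially (horizontal, toward centre): N sinθ + μN cosθ = mv²/r. Vertically: N cosθ − μN sinθ = mg.
Dividing: v² = r g (sinθ + μcosθ)/(cosθ − μsinθ).
sinθ + μcosθ = 0.4863 + 0.250×0.8738 = 0.7048; cosθ − μsinθ = 0.8738 − 0.250×0.4863 = 0.7522.
v² = 40.6 × 10.0 × 0.7048/0.7522 = 380.4 m²/s², so v = 19.50 m/s.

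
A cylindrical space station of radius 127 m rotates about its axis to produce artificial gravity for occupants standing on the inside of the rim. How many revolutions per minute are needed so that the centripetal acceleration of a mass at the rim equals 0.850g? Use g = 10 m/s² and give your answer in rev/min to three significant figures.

2.47 rev/min

Require ω²r = 0.850g, so ω = √(0.850 × 10.0/127) = 0.2587 rad/s.
In rev/min: ω × 60/(2π) = 0.2587 × 60/(2π) = 2.470 rev/min.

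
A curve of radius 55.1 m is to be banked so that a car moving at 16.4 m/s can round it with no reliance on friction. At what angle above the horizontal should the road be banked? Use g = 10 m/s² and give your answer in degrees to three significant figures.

With no friction, the horizontal component of the normal force provides the centripetal force: N sinθ = mv²/r, while N cosθ = mg vertically.
Dividing: tanθ = v²/(r g) = (16.4)²/(55.1 × 10.0) = 269.0/551.0 = 0.4881.
θ = arctan(0.4881) = 26.02°.

26.0°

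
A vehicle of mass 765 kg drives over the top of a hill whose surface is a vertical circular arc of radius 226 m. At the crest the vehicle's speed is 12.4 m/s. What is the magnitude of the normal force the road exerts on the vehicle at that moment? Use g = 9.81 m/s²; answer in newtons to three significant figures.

At the crest the centripetal acceleration points downward (toward the centre of the arc), so mg − N = mv²/r.
N = m(g − v²/r) = 765 × (9.81 − (12.4)²/226) = 765 × (9.81 − 0.6804) = 765 × 9.130 = 6984 N.

6980 N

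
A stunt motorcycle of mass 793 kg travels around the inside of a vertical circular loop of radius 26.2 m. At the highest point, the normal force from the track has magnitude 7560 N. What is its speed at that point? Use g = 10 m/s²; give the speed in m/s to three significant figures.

22.6 m/s

At the top, N + mg = mv²/r, so v = √(r(N/m + g)) = √(26.2 × (7560/793 + 10.0)) = √(26.2 × 19.53) = √511.8 = 22.62 m/s.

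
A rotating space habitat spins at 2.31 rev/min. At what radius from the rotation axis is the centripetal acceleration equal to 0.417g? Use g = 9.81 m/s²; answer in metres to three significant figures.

ω = 2.31 rev/min × 2π/60 = 0.2419 rad/s.
a_c = ω²r = 0.417g ⇒ r = 0.417 × 9.81 / (0.2419)² = 4.091/0.05852 = 69.91 m.

69.9 m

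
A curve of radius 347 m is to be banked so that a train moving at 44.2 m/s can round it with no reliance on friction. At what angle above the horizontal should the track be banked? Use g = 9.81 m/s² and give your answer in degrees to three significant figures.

29.9°

For a frictionless banked turn: horizontally N sinθ = mv²/r and vertically N cosθ = mg.
Dividing: tanθ = v²/(r g) = (44.2)²/(347 × 9.81) = 1954/3404 = 0.5739.
θ = arctan(0.5739) = 29.85°.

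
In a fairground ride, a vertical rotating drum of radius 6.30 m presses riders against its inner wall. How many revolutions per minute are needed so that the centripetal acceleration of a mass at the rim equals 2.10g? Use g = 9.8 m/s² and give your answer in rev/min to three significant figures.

Require ω²r = 2.10g, so ω = √(2.10 × 9.8/6.30) = 1.807 rad/s.
In rev/min: ω × 60/(2π) = 1.807 × 60/(2π) = 17.26 rev/min.

17.3 rev/min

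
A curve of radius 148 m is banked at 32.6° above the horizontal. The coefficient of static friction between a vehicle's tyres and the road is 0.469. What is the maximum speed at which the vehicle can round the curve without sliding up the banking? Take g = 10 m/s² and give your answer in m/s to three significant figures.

At the maximum speed, friction acts down the slope at its limiting value f = μN. Radially (horizontal, toward centre): N sinθ + μN cosθ = mv²/r. Vertically: N cosθ − μN sinθ = mg.
Dividing: v² = r g (sinθ + μcosθ)/(cosθ − μsinθ).
sinθ + μcosθ = 0.5388 + 0.469×0.8425 = 0.9339; cosθ − μsinθ = 0.8425 − 0.469×0.5388 = 0.5898.
v² = 148 × 10.0 × 0.9339/0.5898 = 2344 m²/s², so v = 48.41 m/s.

48.4 m/s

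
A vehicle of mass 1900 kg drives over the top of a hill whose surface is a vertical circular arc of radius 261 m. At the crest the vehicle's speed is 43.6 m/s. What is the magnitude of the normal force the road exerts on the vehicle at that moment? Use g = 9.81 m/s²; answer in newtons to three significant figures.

At the crest the centripetal acceleration points downward (toward the centre of the arc), so mg − N = mv²/r.
N = m(g − v²/r) = 1900 × (9.81 − (43.6)²/261) = 1900 × (9.81 − 7.283) = 1900 × 2.527 = 4801 N.

4800 N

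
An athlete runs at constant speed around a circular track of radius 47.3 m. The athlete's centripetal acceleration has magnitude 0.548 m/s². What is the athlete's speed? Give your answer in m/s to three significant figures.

a_c = v²/r ⇒ v = √(a_c · r) = √(0.548 × 47.3) = √25.92 = 5.091 m/s.

5.09 m/s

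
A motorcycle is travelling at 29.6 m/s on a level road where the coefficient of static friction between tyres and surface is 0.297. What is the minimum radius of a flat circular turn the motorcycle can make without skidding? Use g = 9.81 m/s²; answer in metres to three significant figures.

At the limit, μ_s m g = m v²/r, so r_min = v²/(μ_s g) = (29.6)²/(0.297 × 9.81) = 876.2/2.914 = 300.7 m.

301 m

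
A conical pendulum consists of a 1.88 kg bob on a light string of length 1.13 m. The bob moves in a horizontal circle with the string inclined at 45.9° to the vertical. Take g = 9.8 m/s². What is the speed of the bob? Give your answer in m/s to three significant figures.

The radius of the circle is r = L sinθ = 1.13 × sin 45.9° = 0.8115 m.
Horizontally T sinθ = mv²/r and vertically T cosθ = mg, so tanθ = v²/(rg).
v = √(r g tanθ) = √(0.8115 × 9.8 × 1.032) = √8.206 = 2.865 m/s.

2.86 m/s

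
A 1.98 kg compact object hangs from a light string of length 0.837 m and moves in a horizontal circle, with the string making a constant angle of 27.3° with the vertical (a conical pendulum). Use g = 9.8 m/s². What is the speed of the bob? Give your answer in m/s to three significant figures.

The radius of the circle is r = L sinθ = 0.837 × sin 27.3° = 0.3839 m.
Horizontally T sinθ = mv²/r and vertically T cosθ = mg, so tanθ = v²/(rg).
v = √(r g tanθ) = √(0.3839 × 9.8 × 0.5161) = √1.942 = 1.393 m/s.

1.39 m/s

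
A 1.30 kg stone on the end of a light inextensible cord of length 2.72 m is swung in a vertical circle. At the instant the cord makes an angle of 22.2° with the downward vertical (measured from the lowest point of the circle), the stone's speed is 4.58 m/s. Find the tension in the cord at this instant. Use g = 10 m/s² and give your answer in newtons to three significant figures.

22.1 N

Take the radial direction toward the centre of the circle as positive. The component of the weight along the string toward the centre is −mg cos φ (φ measured from the bottom), so Newton's second law along the string gives T − mg cos φ = m v²/r.
cos 22.2° = 0.9259, so T = m(v²/r + g cos φ) = 1.30 × ((4.58)²/2.72 + 10.0 × 0.9259) = 1.30 × (7.712 + (9.259)) = 1.30 × 16.97 = 22.06 N.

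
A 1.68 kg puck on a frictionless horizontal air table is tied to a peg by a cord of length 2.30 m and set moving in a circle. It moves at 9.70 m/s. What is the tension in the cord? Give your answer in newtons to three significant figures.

68.7 N

The tension is the only horizontal force, so it supplies the full centripetal force: T = m v²/r = 1.68 × (9.700)²/2.30 = 1.68 × 94.09/2.30 = 68.73 N.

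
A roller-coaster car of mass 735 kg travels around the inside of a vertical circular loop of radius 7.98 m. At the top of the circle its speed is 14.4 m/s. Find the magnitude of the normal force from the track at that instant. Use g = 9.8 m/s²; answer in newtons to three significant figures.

11900 N

At the top, both N and the weight mg point inward (toward the centre), so N + mg = mv²/r.
N = m(v²/r − g) = 735 × ((14.4)²/7.98 − 9.8) = 735 × (25.98 − 9.8) = 735 × 16.18 = 11900 N.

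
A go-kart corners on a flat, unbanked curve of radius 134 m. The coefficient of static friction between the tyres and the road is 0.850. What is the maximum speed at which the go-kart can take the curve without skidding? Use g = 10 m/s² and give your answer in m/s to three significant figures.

The only inward force on a level bend is static friction, so at the limit f_s = μ_s N = μ_s m g = m v²/r.
Mass cancels: v_max = √(μ_s g r) = √(0.850 × 10.0 × 134) = √1139 = 33.75 m/s.

33.7 m/s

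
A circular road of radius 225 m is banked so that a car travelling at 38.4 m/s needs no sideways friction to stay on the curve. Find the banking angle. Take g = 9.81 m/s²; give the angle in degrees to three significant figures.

With no friction, the horizontal component of the normal force provides the centripetal force: N sinθ = mv²/r, while N cosθ = mg vertically.
Dividing: tanθ = v²/(r g) = (38.4)²/(225 × 9.81) = 1475/2207 = 0.6681.
θ = arctan(0.6681) = 33.75°.

33.7°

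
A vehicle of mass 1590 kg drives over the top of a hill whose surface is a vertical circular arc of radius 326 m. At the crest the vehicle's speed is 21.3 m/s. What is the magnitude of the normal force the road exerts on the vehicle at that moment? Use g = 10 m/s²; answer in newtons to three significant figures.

13700 N

At the crest the centripetal acceleration points downward (toward the centre of the arc), so mg − N = mv²/r.
N = m(g − v²/r) = 1590 × (10.0 − (21.3)²/326) = 1590 × (10.0 − 1.392) = 1590 × 8.608 = 13690 N.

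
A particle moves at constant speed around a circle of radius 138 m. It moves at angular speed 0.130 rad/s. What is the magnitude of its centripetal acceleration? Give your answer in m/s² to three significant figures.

2.33 m/s²

v = ωr = 0.130 × 138 = 17.94 m/s.
a_c = v²/r = (17.94)²/138 = 321.8/138 = 2.332 m/s².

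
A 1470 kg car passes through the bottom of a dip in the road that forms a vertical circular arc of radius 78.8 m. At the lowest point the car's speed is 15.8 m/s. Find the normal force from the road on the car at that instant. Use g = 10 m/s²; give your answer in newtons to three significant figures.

19400 N

At the lowest point, N points up (toward the centre) and the weight mg points down (away from the centre), so the net inward force is N − mg = mv²/r.
N = m(v²/r + g) = 1470 × ((15.8)²/78.8 + 10.0) = 1470 × (3.168 + 10.0) = 1470 × 13.17 = 19360 N.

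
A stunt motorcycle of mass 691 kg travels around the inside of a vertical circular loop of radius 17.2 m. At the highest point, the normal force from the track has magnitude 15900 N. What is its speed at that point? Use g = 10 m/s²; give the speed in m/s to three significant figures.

At the top, N + mg = mv²/r, so v = √(r(N/m + g)) = √(17.2 × (15900/691 + 10.0)) = √(17.2 × 33.01) = √567.8 = 23.83 m/s.

23.8 m/s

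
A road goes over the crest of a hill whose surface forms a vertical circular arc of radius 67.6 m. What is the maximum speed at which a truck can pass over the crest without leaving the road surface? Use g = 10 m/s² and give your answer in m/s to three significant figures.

At the crest the centre of the circle is below the truck, so the net downward (centripetal) force is mg − N = mv²/r.
The truck leaves the road when N → 0, giving v_max = √(g r) = √(10.0 × 67.6) = 26.00 m/s.

26.0 m/s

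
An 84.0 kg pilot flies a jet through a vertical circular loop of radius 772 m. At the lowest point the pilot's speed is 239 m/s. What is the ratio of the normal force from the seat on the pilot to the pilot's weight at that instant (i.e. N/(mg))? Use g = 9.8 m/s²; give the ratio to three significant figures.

At the bottom, N − mg = mv²/r, so N = m(v²/r + g) and N/(mg) = v²/(rg) + 1 = (239)²/(772 × 9.8) + 1 = 7.550 + 1 = 8.550.

8.55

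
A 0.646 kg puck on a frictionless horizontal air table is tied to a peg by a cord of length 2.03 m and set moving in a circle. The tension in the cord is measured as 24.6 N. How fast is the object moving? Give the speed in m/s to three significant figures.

8.79 m/s

T = m v²/r ⇒ v = √(T r / m) = √(24.6 × 2.03 / 0.646) = √77.30 = 8.792 m/s.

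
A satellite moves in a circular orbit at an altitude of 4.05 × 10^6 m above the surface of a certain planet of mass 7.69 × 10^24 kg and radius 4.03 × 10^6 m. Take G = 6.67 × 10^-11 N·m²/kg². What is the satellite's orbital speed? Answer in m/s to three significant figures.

7970 m/s

Orbital radius r = R + h = 4.03 × 10^6 + 4.05 × 10^6 = 8.080 × 10^6 m.
Gravity supplies the centripetal force: G M m / r² = m v² / r, so v = √(GM/r).
v = √(6.67 × 10^-11 × 7.69 × 10^24 / 8.080 × 10^6) = √(6.348 × 10^7) = 7967 m/s.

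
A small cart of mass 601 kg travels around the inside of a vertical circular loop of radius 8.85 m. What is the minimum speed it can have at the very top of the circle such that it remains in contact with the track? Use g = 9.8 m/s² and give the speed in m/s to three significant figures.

9.31 m/s

At the highest point the centre is directly below, so both the weight and N act inward: N + mg = mv²/r.
At minimum speed N → 0, so mg = mv_min²/r ⇒ v_min = √(g r) = √(9.8 × 8.85) = 9.313 m/s.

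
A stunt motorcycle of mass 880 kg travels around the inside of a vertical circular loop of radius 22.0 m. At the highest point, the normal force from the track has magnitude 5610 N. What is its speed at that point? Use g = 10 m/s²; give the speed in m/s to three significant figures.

19.0 m/s

At the top, N + mg = mv²/r, so v = √(r(N/m + g)) = √(22.0 × (5610/880 + 10.0)) = √(22.0 × 16.38) = √360.2 = 18.98 m/s.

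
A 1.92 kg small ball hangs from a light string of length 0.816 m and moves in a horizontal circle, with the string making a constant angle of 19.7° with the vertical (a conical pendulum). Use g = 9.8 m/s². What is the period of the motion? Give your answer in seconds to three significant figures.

r = L sinθ = 0.2751 m. From T sinθ = mω²r and T cosθ = mg: tanθ = ω²r/g, so ω² = g tanθ / r = g/(L cosθ).
ω = √(g/(L cosθ)) = √(9.8/(0.816 × 0.9415)) = √12.76 = 3.572 rad/s.
Period = 2π/ω = 1.759 s.

1.76 s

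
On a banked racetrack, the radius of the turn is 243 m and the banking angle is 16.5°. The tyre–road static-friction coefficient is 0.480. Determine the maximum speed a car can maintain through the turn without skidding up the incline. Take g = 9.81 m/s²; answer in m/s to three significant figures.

46.4 m/s

At the maximum speed, friction acts down the slope at its limiting value f = μN. Radially (horizontal, toward centre): N sinθ + μN cosθ = mv²/r. Vertically: N cosθ − μN sinθ = mg.
Dividing: v² = r g (sinθ + μcosθ)/(cosθ − μsinθ).
sinθ + μcosθ = 0.2840 + 0.480×0.9588 = 0.7442; cosθ − μsinθ = 0.9588 − 0.480×0.2840 = 0.8225.
v² = 243 × 9.81 × 0.7442/0.8225 = 2157 m²/s², so v = 46.44 m/s.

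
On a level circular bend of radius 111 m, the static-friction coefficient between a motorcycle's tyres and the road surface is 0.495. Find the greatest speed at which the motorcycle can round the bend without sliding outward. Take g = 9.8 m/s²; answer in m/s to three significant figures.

The only inward force on a level bend is static friction, so at the limit f_s = μ_s N = μ_s m g = m v²/r.
Mass cancels: v_max = √(μ_s g r) = √(0.495 × 9.8 × 111) = √538.5 = 23.20 m/s.

23.2 m/s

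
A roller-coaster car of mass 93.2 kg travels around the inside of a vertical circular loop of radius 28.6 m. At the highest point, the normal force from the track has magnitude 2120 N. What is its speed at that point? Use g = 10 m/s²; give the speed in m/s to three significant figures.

At the top, N + mg = mv²/r, so v = √(r(N/m + g)) = √(28.6 × (2120/93.2 + 10.0)) = √(28.6 × 32.75) = √936.6 = 30.60 m/s.

30.6 m/s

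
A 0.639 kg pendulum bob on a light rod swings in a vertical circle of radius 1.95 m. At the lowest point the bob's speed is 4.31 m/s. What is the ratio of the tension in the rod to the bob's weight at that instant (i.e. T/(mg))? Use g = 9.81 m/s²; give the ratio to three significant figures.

At the bottom, T − mg = mv²/r, so T = m(v²/r + g) and T/(mg) = v²/(rg) + 1 = (4.31)²/(1.95 × 9.81) + 1 = 0.9711 + 1 = 1.971.

1.97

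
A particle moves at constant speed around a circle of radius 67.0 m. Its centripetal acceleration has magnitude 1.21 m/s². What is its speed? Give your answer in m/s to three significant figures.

a_c = v²/r ⇒ v = √(a_c · r) = √(1.21 × 67.0) = √81.07 = 9.004 m/s.

9.00 m/s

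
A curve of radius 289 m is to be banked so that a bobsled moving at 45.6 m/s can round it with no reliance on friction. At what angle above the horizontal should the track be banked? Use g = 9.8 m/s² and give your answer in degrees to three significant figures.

With no friction, the horizontal component of the normal force provides the centripetal force: N sinθ = mv²/r, while N cosθ = mg vertically.
Dividing: tanθ = v²/(r g) = (45.6)²/(289 × 9.8) = 2079/2832 = 0.7342.
θ = arctan(0.7342) = 36.29°.

36.3°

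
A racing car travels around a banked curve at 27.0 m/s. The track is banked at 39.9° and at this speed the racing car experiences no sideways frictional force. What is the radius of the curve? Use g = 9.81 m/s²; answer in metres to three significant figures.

Frictionless banking: tanθ = v²/(rg), so r = v²/(g tanθ).
r = (27.0)²/(9.81 × tan 39.9°) = 729.0/(9.81 × 0.8361) = 729.0/8.202 = 88.88 m.

88.9 m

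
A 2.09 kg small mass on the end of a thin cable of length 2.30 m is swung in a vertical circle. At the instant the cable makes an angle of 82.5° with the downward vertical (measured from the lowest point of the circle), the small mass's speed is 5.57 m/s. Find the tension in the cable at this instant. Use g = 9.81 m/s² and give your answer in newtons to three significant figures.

Take the radial direction toward the centre of the circle as positive. The component of the weight along the string toward the centre is −mg cos φ (φ measured from the bottom), so Newton's second law along the string gives T − mg cos φ = m v²/r.
cos 82.5° = 0.1305, so T = m(v²/r + g cos φ) = 2.09 × ((5.57)²/2.30 + 9.81 × 0.1305) = 2.09 × (13.49 + (1.280)) = 2.09 × 14.77 = 30.87 N.

30.9 N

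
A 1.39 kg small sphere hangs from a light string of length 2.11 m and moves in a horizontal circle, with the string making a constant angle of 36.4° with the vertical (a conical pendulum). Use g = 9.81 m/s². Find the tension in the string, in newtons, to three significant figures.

16.9 N

Vertically the bob has no acceleration, so T cosθ = mg.
T = mg/cosθ = 1.39 × 9.81 / cos 36.4° = 13.64/0.8049 = 16.94 N.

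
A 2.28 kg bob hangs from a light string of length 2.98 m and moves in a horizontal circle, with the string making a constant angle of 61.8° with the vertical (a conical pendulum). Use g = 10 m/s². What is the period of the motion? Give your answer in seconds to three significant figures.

r = L sinθ = 2.626 m. From T sinθ = mω²r and T cosθ = mg: tanθ = ω²r/g, so ω² = g tanθ / r = g/(L cosθ).
ω = √(g/(L cosθ)) = √(10.0/(2.98 × 0.4726)) = √7.101 = 2.665 rad/s.
Period = 2π/ω = 2.358 s.

2.36 s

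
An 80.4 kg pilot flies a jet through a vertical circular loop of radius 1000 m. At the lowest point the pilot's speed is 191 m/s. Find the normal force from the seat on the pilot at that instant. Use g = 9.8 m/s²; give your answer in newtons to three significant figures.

At the lowest point, N points up (toward the centre) and the weight mg points down (away from the centre), so the net inward force is N − mg = mv²/r.
N = m(v²/r + g) = 80.4 × ((191)²/1000 + 9.8) = 80.4 × (36.48 + 9.8) = 80.4 × 46.28 = 3721 N.

3720 N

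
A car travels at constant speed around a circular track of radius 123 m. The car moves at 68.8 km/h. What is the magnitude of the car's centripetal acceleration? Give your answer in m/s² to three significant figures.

v = 68.8 km/h = 68.8/3.6 = 19.11 m/s.
a_c = v²/r = (19.11)²/123 = 365.2/123 = 2.969 m/s².

2.97 m/s²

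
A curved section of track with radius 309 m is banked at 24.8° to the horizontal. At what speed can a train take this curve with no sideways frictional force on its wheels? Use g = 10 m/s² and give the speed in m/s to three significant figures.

37.8 m/s

On a frictionless banked curve, N sinθ = mv²/r and N cosθ = mg, so tanθ = v²/(rg).
v = √(r g tanθ) = √(309 × 10.0 × tan 24.8°) = √(309 × 10.0 × 0.4621) = √1428 = 37.79 m/s.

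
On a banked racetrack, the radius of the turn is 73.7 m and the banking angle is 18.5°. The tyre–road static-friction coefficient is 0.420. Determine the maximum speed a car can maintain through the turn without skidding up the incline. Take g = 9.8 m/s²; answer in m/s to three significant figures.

25.2 m/s

At the maximum speed, friction acts down the slope at its limiting value f = μN. Radially (horizontal, toward centre): N sinθ + μN cosθ = mv²/r. Vertically: N cosθ − μN sinθ = mg.
Dividing: v² = r g (sinθ + μcosθ)/(cosθ − μsinθ).
sinθ + μcosθ = 0.3173 + 0.420×0.9483 = 0.7156; cosθ − μsinθ = 0.9483 − 0.420×0.3173 = 0.8151.
v² = 73.7 × 9.8 × 0.7156/0.8151 = 634.1 m²/s², so v = 25.18 m/s.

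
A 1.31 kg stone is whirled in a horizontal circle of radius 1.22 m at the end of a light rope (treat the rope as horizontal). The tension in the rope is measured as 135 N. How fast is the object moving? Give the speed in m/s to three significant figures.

T = m v²/r ⇒ v = √(T r / m) = √(135 × 1.22 / 1.31) = √125.7 = 11.21 m/s.

11.2 m/s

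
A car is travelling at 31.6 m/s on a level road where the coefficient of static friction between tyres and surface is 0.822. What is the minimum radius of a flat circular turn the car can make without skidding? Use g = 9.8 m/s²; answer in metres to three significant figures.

124 m

At the limit, μ_s m g = m v²/r, so r_min = v²/(μ_s g) = (31.6)²/(0.822 × 9.8) = 998.6/8.056 = 124.0 m.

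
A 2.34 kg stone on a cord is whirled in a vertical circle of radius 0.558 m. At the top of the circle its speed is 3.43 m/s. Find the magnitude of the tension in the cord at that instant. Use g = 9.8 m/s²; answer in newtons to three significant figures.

At the top, both T and the weight mg point inward (toward the centre), so T + mg = mv²/r.
T = m(v²/r − g) = 2.34 × ((3.43)²/0.558 − 9.8) = 2.34 × (21.08 − 9.8) = 2.34 × 11.28 = 26.40 N.

26.4 N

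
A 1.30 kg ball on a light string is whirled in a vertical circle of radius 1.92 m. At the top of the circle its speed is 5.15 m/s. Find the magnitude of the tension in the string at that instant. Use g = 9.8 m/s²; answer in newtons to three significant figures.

5.22 N

At the top, both T and the weight mg point inward (toward the centre), so T + mg = mv²/r.
T = m(v²/r − g) = 1.30 × ((5.15)²/1.92 − 9.8) = 1.30 × (13.81 − 9.8) = 1.30 × 4.014 = 5.218 N.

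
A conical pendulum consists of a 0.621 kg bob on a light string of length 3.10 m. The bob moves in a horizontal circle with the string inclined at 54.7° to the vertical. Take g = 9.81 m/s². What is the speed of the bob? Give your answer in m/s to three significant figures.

5.92 m/s

The radius of the circle is r = L sinθ = 3.10 × sin 54.7° = 2.530 m.
Horizontally T sinθ = mv²/r and vertically T cosθ = mg, so tanθ = v²/(rg).
v = √(r g tanθ) = √(2.530 × 9.81 × 1.412) = √35.05 = 5.921 m/s.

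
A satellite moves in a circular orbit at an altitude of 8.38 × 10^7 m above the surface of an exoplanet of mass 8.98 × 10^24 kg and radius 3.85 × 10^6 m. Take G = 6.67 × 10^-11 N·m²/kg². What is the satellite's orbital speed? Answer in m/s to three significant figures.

2610 m/s

Orbital radius r = R + h = 3.85 × 10^6 + 8.38 × 10^7 = 8.765 × 10^7 m.
Gravity supplies the centripetal force: G M m / r² = m v² / r, so v = √(GM/r).
v = √(6.67 × 10^-11 × 8.98 × 10^24 / 8.765 × 10^7) = √(6.834 × 10^6) = 2614 m/s.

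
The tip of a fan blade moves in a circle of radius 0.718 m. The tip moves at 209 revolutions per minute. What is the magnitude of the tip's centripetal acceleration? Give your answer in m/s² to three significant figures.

ω = 209 rev/min × 2π/60 = 21.89 rad/s, so v = ωr = 21.89 × 0.718 = 15.71 m/s.
a_c = v²/r = (15.71)²/0.718 = 246.9/0.718 = 343.9 m/s².

344 m/s²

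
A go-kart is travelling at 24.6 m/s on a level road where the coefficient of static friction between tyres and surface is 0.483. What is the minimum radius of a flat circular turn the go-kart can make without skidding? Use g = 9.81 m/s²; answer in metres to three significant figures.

At the limit, μ_s m g = m v²/r, so r_min = v²/(μ_s g) = (24.6)²/(0.483 × 9.81) = 605.2/4.738 = 127.7 m.

128 m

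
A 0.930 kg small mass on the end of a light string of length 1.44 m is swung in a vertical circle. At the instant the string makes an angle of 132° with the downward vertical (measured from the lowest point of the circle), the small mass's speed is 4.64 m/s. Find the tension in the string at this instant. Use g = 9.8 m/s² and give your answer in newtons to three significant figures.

Take the radial direction toward the centre of the circle as positive. The component of the weight along the string toward the centre is −mg cos φ (φ measured from the bottom), so Newton's second law along the string gives T − mg cos φ = m v²/r.
cos 132° = -0.6691, so T = m(v²/r + g cos φ) = 0.930 × ((4.64)²/1.44 + 9.8 × -0.6691) = 0.930 × (14.95 + (-6.557)) = 0.930 × 8.394 = 7.806 N.

7.81 N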